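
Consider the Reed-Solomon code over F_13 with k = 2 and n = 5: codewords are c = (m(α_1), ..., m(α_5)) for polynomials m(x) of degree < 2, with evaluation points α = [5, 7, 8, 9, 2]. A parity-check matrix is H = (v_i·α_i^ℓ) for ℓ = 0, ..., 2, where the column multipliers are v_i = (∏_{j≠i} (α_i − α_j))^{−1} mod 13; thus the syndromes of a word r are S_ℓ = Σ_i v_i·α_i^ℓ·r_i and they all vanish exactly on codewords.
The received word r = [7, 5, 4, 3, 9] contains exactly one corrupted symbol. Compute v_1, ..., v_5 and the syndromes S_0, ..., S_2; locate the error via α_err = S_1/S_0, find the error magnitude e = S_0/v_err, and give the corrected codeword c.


S = (2, 4, 8), error at position 5, error magnitude e = 12, c = [7, 5, 4, 3, 10].

Step 1: column multipliers v_i = (∏_{j≠i}(α_i − α_j))^{−1} mod 13.
  i = 1 (α = 5): (5−7)(5−8)(5−9)(5−2) = (−2)·(−3)·(−4)·3 = −72 ≡ 6, so v_1 = 6^{−1} = 11 (mod 13).
  i = 2 (α = 7): (7−5)(7−8)(7−9)(7−2) = 2·(−1)·(−2)·5 = 20 ≡ 7, so v_2 = 7^{−1} = 2 (mod 13).
  i = 3 (α = 8): (8−5)(8−7)(8−9)(8−2) = 3·1·(−1)·6 = −18 ≡ 8, so v_3 = 8^{−1} = 5 (mod 13).
  i = 4 (α = 9): (9−5)(9−7)(9−8)(9−2) = 4·2·1·7 = 56 ≡ 4, so v_4 = 4^{−1} = 10 (mod 13).
  i = 5 (α = 2): (2−5)(2−7)(2−8)(2−9) = (−3)·(−5)·(−6)·(−7) = 630 ≡ 6, so v_5 = 6^{−1} = 11 (mod 13).
  v = [11, 2, 5, 10, 11].
Step 2: syndromes of r = [7, 5, 4, 3, 9] (all sums mod 13).
  S_0 = Σ v_i r_i = 11·7 + 2·5 + 5·4 + 10·3 + 11·9 = 236 ≡ 2.
  S_1 = Σ v_i α_i r_i = 11·5·7 + 2·7·5 + 5·8·4 + 10·9·3 + 11·2·9 = 1083 ≡ 4.
  α_i^2 mod 13 = [12, 10, 12, 3, 4].
  S_2 = Σ v_i α_i^2 r_i = 11·12·7 + 2·10·5 + 5·12·4 + 10·3·3 + 11·4·9 = 1750 ≡ 8.
  S = (2, 4, 8) ≠ 0, so r is not a codeword (an error is present).
Step 3: locate the error. For a single error e at position i, S_ℓ = v_i·e·α_i^ℓ, so α_err = S_1/S_0.
  S_0^{−1} = 2^{−1} = 7 (mod 13), so α_err = 4·7 = 28 ≡ 2 = α_5. Error position i = 5.
  Consistency check: S_2/S_1 = 8·10 = 80 ≡ 2 = α_err ✓ (single-error assumption holds).
Step 4: error magnitude e = S_0/v_5 = S_0·∏_{j≠5}(α_5 − α_j) = 2·6 = 12 ≡ 12 (mod 13).
Step 5: correct position 5: c_5 = r_5 − e = 9 − 12 ≡ 10 (mod 13). Hence c = [7, 5, 4, 3, 10].
  Check: interpolating c through the α_i gives m(x) = 12 + 12·x (degree < 2) with m(α_i) = c_i for every i, so c is indeed a codeword.


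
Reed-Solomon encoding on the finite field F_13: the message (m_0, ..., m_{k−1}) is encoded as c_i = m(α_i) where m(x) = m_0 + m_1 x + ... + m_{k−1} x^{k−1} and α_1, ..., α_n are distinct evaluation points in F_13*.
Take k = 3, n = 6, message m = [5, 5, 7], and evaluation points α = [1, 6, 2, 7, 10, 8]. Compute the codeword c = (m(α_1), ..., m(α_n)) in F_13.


c = [4, 1, 4, 6, 1, 12]

Message polynomial: m(x) = 5 + 5·x + 7·x^2 (mod 13).
For each evaluation point α_i, compute m(α_i) mod 13:
  α_1 = 1: Horner steps 7 → 12 → 4, so m(1) = 4.
  α_2 = 6: Horner steps 7 → 8 → 1, so m(6) = 1.
  α_3 = 2: Horner steps 7 → 6 → 4, so m(2) = 4.
  α_4 = 7: Horner steps 7 → 2 → 6, so m(7) = 6.
  α_5 = 10: Horner steps 7 → 10 → 1, so m(10) = 1.
  α_6 = 8: Horner steps 7 → 9 → 12, so m(8) = 12.
Codeword c = [4, 1, 4, 6, 1, 12] ∈ F_13^6.


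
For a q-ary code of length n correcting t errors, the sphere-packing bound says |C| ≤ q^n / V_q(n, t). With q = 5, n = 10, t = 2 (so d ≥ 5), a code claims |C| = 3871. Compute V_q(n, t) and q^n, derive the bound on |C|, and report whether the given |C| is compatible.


V_q(n, t) = 761, q^n = 9765625, Hamming bound = 12832, |C| = 3871 ≤ bound (satisfied).

Step 1: Compute V_q(n, t) = Σ_{j=0}^2 C(n, j) (q−1)^j.
  j = 0: C(10,0)·(4)^0 = 1·1 = 1.
  j = 1: C(10,1)·(4)^1 = 10·4 = 40.
  j = 2: C(10,2)·(4)^2 = 45·16 = 720.
  V_q(n, t) = 1 + 40 + 720 = 761.
Step 2: q^n = 5^10 = 9765625.
Step 3: Hamming bound ⌊q^n / V_q(n,t)⌋ = ⌊9765625/761⌋ = 12832.
Step 4: Compare |C| = 3871 to 12832: satisfied.
The claimed |C| lies below the Hamming bound.


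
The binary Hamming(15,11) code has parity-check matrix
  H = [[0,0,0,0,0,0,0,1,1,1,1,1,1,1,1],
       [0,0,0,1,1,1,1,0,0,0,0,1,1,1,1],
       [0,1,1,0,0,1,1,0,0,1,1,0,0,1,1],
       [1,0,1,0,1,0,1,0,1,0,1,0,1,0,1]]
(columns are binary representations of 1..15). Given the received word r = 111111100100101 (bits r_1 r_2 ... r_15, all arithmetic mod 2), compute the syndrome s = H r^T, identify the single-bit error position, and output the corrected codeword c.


s = (1, 0, 0, 0)^T, error position = 8, corrected codeword c = 111111110100101

Compute s = H r^T mod 2 one row at a time:
  s_1 = 0 + 0 + 1 + 0 + 0 + 1 + 0 + 1 = 3 ≡ 1 (mod 2).
  s_2 = 1 + 1 + 1 + 1 + 0 + 1 + 0 + 1 = 6 ≡ 0 (mod 2).
  s_3 = 1 + 1 + 1 + 1 + 1 + 0 + 0 + 1 = 6 ≡ 0 (mod 2).
  s_4 = 1 + 1 + 1 + 1 + 0 + 0 + 1 + 1 = 6 ≡ 0 (mod 2).
s = (1, 0, 0, 0)^T — this equals column 8 of H (binary 1000), so error is at position 8.
Correct: flip bit 8 of r = 111111100100101 to get c = 111111110100101.


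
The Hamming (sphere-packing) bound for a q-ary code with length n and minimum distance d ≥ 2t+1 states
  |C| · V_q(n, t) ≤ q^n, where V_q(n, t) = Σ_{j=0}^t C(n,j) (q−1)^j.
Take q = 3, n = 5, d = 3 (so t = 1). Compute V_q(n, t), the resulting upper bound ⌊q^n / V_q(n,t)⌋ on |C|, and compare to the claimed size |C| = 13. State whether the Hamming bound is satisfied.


V_q(n, t) = 11, q^n = 243, Hamming bound = 22, |C| = 13 ≤ bound (satisfied).

Step 1: Compute V_q(n, t) = Σ_{j=0}^1 C(n, j) (q−1)^j.
  j = 0: C(5,0)·(2)^0 = 1·1 = 1.
  j = 1: C(5,1)·(2)^1 = 5·2 = 10.
  V_q(n, t) = 1 + 10 = 11.
Step 2: q^n = 3^5 = 243.
Step 3: Hamming bound ⌊q^n / V_q(n,t)⌋ = ⌊243/11⌋ = 22.
Step 4: Compare |C| = 13 to 22: satisfied.
The claimed |C| lies below the Hamming bound.


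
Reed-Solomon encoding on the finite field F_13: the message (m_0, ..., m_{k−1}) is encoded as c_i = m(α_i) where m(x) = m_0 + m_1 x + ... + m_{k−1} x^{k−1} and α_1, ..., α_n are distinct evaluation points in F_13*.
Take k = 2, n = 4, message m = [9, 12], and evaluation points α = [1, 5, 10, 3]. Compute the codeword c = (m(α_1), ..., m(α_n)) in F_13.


c = [8, 4, 12, 6]

Message polynomial: m(x) = 9 + 12·x (mod 13).
For each evaluation point α_i, compute m(α_i) mod 13:
  α_1 = 1: Horner steps 12 → 8, so m(1) = 8.
  α_2 = 5: Horner steps 12 → 4, so m(5) = 4.
  α_3 = 10: Horner steps 12 → 12, so m(10) = 12.
  α_4 = 3: Horner steps 12 → 6, so m(3) = 6.
Codeword c = [8, 4, 12, 6] ∈ F_13^4.


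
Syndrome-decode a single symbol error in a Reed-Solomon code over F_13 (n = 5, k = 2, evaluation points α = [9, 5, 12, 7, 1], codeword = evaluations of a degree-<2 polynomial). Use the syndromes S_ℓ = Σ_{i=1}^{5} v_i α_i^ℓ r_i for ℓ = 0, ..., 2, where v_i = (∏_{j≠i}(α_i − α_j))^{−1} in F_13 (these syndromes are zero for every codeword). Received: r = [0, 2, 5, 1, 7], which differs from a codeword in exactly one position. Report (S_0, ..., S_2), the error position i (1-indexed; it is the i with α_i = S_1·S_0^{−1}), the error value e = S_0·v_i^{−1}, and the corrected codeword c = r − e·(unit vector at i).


S = (7, 7, 7), error at position 5, error magnitude e = 3, c = [0, 2, 5, 1, 4].

Step 1: column multipliers v_i = (∏_{j≠i}(α_i − α_j))^{−1} mod 13.
  i = 1 (α = 9): (9−5)(9−12)(9−7)(9−1) = 4·(−3)·2·8 = −192 ≡ 3, so v_1 = 3^{−1} = 9 (mod 13).
  i = 2 (α = 5): (5−9)(5−12)(5−7)(5−1) = (−4)·(−7)·(−2)·4 = −224 ≡ 10, so v_2 = 10^{−1} = 4 (mod 13).
  i = 3 (α = 12): (12−9)(12−5)(12−7)(12−1) = 3·7·5·11 = 1155 ≡ 11, so v_3 = 11^{−1} = 6 (mod 13).
  i = 4 (α = 7): (7−9)(7−5)(7−12)(7−1) = (−2)·2·(−5)·6 = 120 ≡ 3, so v_4 = 3^{−1} = 9 (mod 13).
  i = 5 (α = 1): (1−9)(1−5)(1−12)(1−7) = (−8)·(−4)·(−11)·(−6) = 2112 ≡ 6, so v_5 = 6^{−1} = 11 (mod 13).
  v = [9, 4, 6, 9, 11].
Step 2: syndromes of r = [0, 2, 5, 1, 7] (all sums mod 13).
  S_0 = Σ v_i r_i = 9·0 + 4·2 + 6·5 + 9·1 + 11·7 = 124 ≡ 7.
  S_1 = Σ v_i α_i r_i = 9·9·0 + 4·5·2 + 6·12·5 + 9·7·1 + 11·1·7 = 540 ≡ 7.
  α_i^2 mod 13 = [3, 12, 1, 10, 1].
  S_2 = Σ v_i α_i^2 r_i = 9·3·0 + 4·12·2 + 6·1·5 + 9·10·1 + 11·1·7 = 293 ≡ 7.
  S = (7, 7, 7) ≠ 0, so r is not a codeword (an error is present).
Step 3: locate the error. For a single error e at position i, S_ℓ = v_i·e·α_i^ℓ, so α_err = S_1/S_0.
  S_0^{−1} = 7^{−1} = 2 (mod 13), so α_err = 7·2 = 14 ≡ 1 = α_5. Error position i = 5.
  Consistency check: S_2/S_1 = 7·2 = 14 ≡ 1 = α_err ✓ (single-error assumption holds).
Step 4: error magnitude e = S_0/v_5 = S_0·∏_{j≠5}(α_5 − α_j) = 7·6 = 42 ≡ 3 (mod 13).
Step 5: correct position 5: c_5 = r_5 − e = 7 − 3 ≡ 4 (mod 13). Hence c = [0, 2, 5, 1, 4].
  Check: interpolating c through the α_i gives m(x) = 11 + 6·x (degree < 2) with m(α_i) = c_i for every i, so c is indeed a codeword.


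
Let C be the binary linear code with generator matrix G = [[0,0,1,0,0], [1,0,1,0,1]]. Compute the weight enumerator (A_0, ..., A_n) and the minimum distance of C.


Weight distribution: A_0 = 1, A_1 = 1, A_2 = 1, A_3 = 1. Minimum distance d = 1.

Enumerate all 2^2 = 4 messages m ∈ F_2^2.
For each, compute codeword c = mG in F_2^5, then tally its weight.
  m = 00 → c = 00000, weight = 0.
  m = 10 → c = 00100, weight = 1.
  m = 01 → c = 10101, weight = 3.
  m = 11 → c = 10001, weight = 2.
Tally weights:
  weight 0: 1 codewords.
  weight 1: 1 codewords.
  weight 2: 1 codewords.
  weight 3: 1 codewords.
Minimum distance d = smallest w > 0 with A_w > 0 = 1.
Sanity: Σ A_w = 4 = 2^2 = 4 ✓.


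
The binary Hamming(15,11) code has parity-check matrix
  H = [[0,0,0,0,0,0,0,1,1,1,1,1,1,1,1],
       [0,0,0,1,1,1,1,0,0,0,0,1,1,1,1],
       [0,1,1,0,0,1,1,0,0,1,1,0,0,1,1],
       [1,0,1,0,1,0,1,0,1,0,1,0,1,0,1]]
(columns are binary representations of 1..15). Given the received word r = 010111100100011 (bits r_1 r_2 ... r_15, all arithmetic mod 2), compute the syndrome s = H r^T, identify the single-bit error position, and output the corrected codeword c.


s = (1, 0, 0, 1)^T, error position = 9, corrected codeword c = 010111101100011

Compute s = H r^T mod 2 one row at a time:
  s_1 = 0 + 0 + 1 + 0 + 0 + 0 + 1 + 1 = 3 ≡ 1 (mod 2).
  s_2 = 1 + 1 + 1 + 1 + 0 + 0 + 1 + 1 = 6 ≡ 0 (mod 2).
  s_3 = 1 + 0 + 1 + 1 + 1 + 0 + 1 + 1 = 6 ≡ 0 (mod 2).
  s_4 = 0 + 0 + 1 + 1 + 0 + 0 + 0 + 1 = 3 ≡ 1 (mod 2).
s = (1, 0, 0, 1)^T — this equals column 9 of H (binary 1001), so error is at position 9.
Correct: flip bit 9 of r = 010111100100011 to get c = 010111101100011.


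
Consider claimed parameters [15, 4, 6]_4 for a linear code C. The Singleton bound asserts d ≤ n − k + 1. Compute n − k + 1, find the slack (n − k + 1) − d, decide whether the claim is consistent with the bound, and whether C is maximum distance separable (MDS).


Singleton RHS = n − k + 1 = 12, slack = 6, bound satisfied, not MDS.

Singleton bound: d ≤ n − k + 1.
Here n = 15, k = 4, so n − k + 1 = 12.
Given d = 6, check d ≤ 12: YES.
Slack = (n − k + 1) − d = 6.
The code is NOT MDS (slack = 6 > 0).
Description: the claimed parameters are [15, 4, 6]_4; such a code would be non-MDS.


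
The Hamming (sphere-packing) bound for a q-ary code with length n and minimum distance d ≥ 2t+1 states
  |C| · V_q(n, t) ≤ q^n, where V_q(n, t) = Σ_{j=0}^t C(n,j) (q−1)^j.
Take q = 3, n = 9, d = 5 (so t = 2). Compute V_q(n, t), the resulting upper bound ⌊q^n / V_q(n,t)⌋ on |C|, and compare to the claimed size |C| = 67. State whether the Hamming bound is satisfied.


V_q(n, t) = 163, q^n = 19683, Hamming bound = 120, |C| = 67 ≤ bound (satisfied).

Step 1: Compute V_q(n, t) = Σ_{j=0}^2 C(n, j) (q−1)^j.
  j = 0: C(9,0)·(2)^0 = 1·1 = 1.
  j = 1: C(9,1)·(2)^1 = 9·2 = 18.
  j = 2: C(9,2)·(2)^2 = 36·4 = 144.
  V_q(n, t) = 1 + 18 + 144 = 163.
Step 2: q^n = 3^9 = 19683.
Step 3: Hamming bound ⌊q^n / V_q(n,t)⌋ = ⌊19683/163⌋ = 120.
Step 4: Compare |C| = 67 to 120: satisfied.
The claimed |C| lies below the Hamming bound.


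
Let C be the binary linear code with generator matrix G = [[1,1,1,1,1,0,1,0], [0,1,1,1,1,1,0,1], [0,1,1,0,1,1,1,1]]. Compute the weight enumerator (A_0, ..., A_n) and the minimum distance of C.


Weight distribution: A_0 = 1, A_2 = 1, A_4 = 3, A_6 = 3. Minimum distance d = 2.

Enumerate all 2^3 = 8 messages m ∈ F_2^3.
For each, compute codeword c = mG in F_2^8, then tally its weight.
  m = 000 → c = 00000000, weight = 0.
  m = 100 → c = 11111010, weight = 6.
  m = 010 → c = 01111101, weight = 6.
  m = 110 → c = 10000111, weight = 4.
  m = 001 → c = 01101111, weight = 6.
  m = 101 → c = 10010101, weight = 4.
  m = 011 → c = 00010010, weight = 2.
  m = 111 → c = 11101000, weight = 4.
Tally weights:
  weight 0: 1 codewords.
  weight 2: 1 codewords.
  weight 4: 3 codewords.
  weight 6: 3 codewords.
Minimum distance d = smallest w > 0 with A_w > 0 = 2.
Sanity: Σ A_w = 8 = 2^3 = 8 ✓.


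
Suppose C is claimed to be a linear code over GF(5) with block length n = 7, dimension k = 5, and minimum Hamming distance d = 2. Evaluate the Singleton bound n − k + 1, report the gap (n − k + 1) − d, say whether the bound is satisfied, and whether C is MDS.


Singleton RHS = n − k + 1 = 3, slack = 1, bound satisfied, not MDS.

Singleton bound: d ≤ n − k + 1.
Here n = 7, k = 5, so n − k + 1 = 3.
Given d = 2, check d ≤ 3: YES.
Slack = (n − k + 1) − d = 1.
The code is NOT MDS (slack = 1 > 0).
Description: the claimed parameters are [7, 5, 2]_5; such a code would be non-MDS.


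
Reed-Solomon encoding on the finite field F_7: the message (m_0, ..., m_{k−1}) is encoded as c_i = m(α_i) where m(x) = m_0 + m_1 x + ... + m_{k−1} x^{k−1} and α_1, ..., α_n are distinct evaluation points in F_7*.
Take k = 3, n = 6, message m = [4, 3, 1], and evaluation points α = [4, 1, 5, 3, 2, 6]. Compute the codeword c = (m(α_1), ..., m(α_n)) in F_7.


c = [4, 1, 2, 1, 0, 2]

Message polynomial: m(x) = 4 + 3·x + 1·x^2 (mod 7).
For each evaluation point α_i, compute m(α_i) mod 7:
  α_1 = 4: Horner steps 1 → 0 → 4, so m(4) = 4.
  α_2 = 1: Horner steps 1 → 4 → 1, so m(1) = 1.
  α_3 = 5: Horner steps 1 → 1 → 2, so m(5) = 2.
  α_4 = 3: Horner steps 1 → 6 → 1, so m(3) = 1.
  α_5 = 2: Horner steps 1 → 5 → 0, so m(2) = 0.
  α_6 = 6: Horner steps 1 → 2 → 2, so m(6) = 2.
Codeword c = [4, 1, 2, 1, 0, 2] ∈ F_7^6.


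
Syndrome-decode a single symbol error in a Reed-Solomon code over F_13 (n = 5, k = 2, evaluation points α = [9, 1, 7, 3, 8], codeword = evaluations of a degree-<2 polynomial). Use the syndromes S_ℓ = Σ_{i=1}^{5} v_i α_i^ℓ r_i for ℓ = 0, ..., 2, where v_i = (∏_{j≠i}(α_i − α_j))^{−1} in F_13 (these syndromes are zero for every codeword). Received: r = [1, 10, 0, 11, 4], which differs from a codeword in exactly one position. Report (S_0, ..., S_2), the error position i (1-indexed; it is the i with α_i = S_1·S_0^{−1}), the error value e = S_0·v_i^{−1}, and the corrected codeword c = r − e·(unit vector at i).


S = (9, 7, 4), error at position 5, error magnitude e = 10, c = [1, 10, 0, 11, 7].

Step 1: column multipliers v_i = (∏_{j≠i}(α_i − α_j))^{−1} mod 13.
  i = 1 (α = 9): (9−1)(9−7)(9−3)(9−8) = 8·2·6·1 = 96 ≡ 5, so v_1 = 5^{−1} = 8 (mod 13).
  i = 2 (α = 1): (1−9)(1−7)(1−3)(1−8) = (−8)·(−6)·(−2)·(−7) = 672 ≡ 9, so v_2 = 9^{−1} = 3 (mod 13).
  i = 3 (α = 7): (7−9)(7−1)(7−3)(7−8) = (−2)·6·4·(−1) = 48 ≡ 9, so v_3 = 9^{−1} = 3 (mod 13).
  i = 4 (α = 3): (3−9)(3−1)(3−7)(3−8) = (−6)·2·(−4)·(−5) = −240 ≡ 7, so v_4 = 7^{−1} = 2 (mod 13).
  i = 5 (α = 8): (8−9)(8−1)(8−7)(8−3) = (−1)·7·1·5 = −35 ≡ 4, so v_5 = 4^{−1} = 10 (mod 13).
  v = [8, 3, 3, 2, 10].
Step 2: syndromes of r = [1, 10, 0, 11, 4] (all sums mod 13).
  S_0 = Σ v_i r_i = 8·1 + 3·10 + 3·0 + 2·11 + 10·4 = 100 ≡ 9.
  S_1 = Σ v_i α_i r_i = 8·9·1 + 3·1·10 + 3·7·0 + 2·3·11 + 10·8·4 = 488 ≡ 7.
  α_i^2 mod 13 = [3, 1, 10, 9, 12].
  S_2 = Σ v_i α_i^2 r_i = 8·3·1 + 3·1·10 + 3·10·0 + 2·9·11 + 10·12·4 = 732 ≡ 4.
  S = (9, 7, 4) ≠ 0, so r is not a codeword (an error is present).
Step 3: locate the error. For a single error e at position i, S_ℓ = v_i·e·α_i^ℓ, so α_err = S_1/S_0.
  S_0^{−1} = 9^{−1} = 3 (mod 13), so α_err = 7·3 = 21 ≡ 8 = α_5. Error position i = 5.
  Consistency check: S_2/S_1 = 4·2 = 8 ≡ 8 = α_err ✓ (single-error assumption holds).
Step 4: error magnitude e = S_0/v_5 = S_0·∏_{j≠5}(α_5 − α_j) = 9·4 = 36 ≡ 10 (mod 13).
Step 5: correct position 5: c_5 = r_5 − e = 4 − 10 ≡ 7 (mod 13). Hence c = [1, 10, 0, 11, 7].
  Check: interpolating c through the α_i gives m(x) = 3 + 7·x (degree < 2) with m(α_i) = c_i for every i, so c is indeed a codeword.


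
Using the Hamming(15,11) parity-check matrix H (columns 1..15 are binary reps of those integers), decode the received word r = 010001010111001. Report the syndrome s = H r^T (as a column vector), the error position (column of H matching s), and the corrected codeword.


s = (1, 1, 1, 0)^T, error position = 14, corrected codeword c = 010001010111011

Compute s = H r^T mod 2 one row at a time:
  s_1 = 1 + 0 + 1 + 1 + 1 + 0 + 0 + 1 = 5 ≡ 1 (mod 2).
  s_2 = 0 + 0 + 1 + 0 + 1 + 0 + 0 + 1 = 3 ≡ 1 (mod 2).
  s_3 = 1 + 0 + 1 + 0 + 1 + 1 + 0 + 1 = 5 ≡ 1 (mod 2).
  s_4 = 0 + 0 + 0 + 0 + 0 + 1 + 0 + 1 = 2 ≡ 0 (mod 2).
s = (1, 1, 1, 0)^T — this equals column 14 of H (binary 1110), so error is at position 14.
Correct: flip bit 14 of r = 010001010111001 to get c = 010001010111011.


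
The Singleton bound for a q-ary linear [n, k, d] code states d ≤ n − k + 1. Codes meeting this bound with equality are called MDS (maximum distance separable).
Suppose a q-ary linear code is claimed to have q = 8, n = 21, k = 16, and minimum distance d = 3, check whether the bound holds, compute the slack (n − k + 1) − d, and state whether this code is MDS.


Singleton RHS = n − k + 1 = 6, slack = 3, bound satisfied, not MDS.

Singleton bound: d ≤ n − k + 1.
Here n = 21, k = 16, so n − k + 1 = 6.
Given d = 3, check d ≤ 6: YES.
Slack = (n − k + 1) − d = 3.
The code is NOT MDS (slack = 3 > 0).
Description: the claimed parameters are [21, 16, 3]_8; such a code would be non-MDS.


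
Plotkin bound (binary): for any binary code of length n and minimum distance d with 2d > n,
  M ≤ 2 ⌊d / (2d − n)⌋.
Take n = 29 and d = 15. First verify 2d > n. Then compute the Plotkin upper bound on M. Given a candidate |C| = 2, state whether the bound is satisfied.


Plotkin bound M ≤ 30; given |C| = 2 ≤ bound (satisfied).

Check applicability: 2d = 30, n = 29.
2d − n = 1 > 0, so Plotkin applies.
Compute d/(2d−n) = 15/1 ≈ 15.0000.
⌊d/(2d−n)⌋ = 15.
Plotkin bound: M ≤ 2·15 = 30.
Given |C| = 2, check: satisfied.
This |C| is below the Plotkin bound.


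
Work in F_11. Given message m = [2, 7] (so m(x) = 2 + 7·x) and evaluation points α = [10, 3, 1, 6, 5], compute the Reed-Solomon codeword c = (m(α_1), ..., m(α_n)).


c = [6, 1, 9, 0, 4]

Message polynomial: m(x) = 2 + 7·x (mod 11).
For each evaluation point α_i, compute m(α_i) mod 11:
  α_1 = 10: Horner steps 7 → 6, so m(10) = 6.
  α_2 = 3: Horner steps 7 → 1, so m(3) = 1.
  α_3 = 1: Horner steps 7 → 9, so m(1) = 9.
  α_4 = 6: Horner steps 7 → 0, so m(6) = 0.
  α_5 = 5: Horner steps 7 → 4, so m(5) = 4.
Codeword c = [6, 1, 9, 0, 4] ∈ F_11^5.


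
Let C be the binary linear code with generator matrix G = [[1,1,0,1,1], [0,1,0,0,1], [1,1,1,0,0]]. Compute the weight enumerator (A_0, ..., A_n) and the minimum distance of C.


Weight distribution: A_0 = 1, A_2 = 2, A_3 = 4, A_4 = 1. Minimum distance d = 2.

Enumerate all 2^3 = 8 messages m ∈ F_2^3.
For each, compute codeword c = mG in F_2^5, then tally its weight.
  m = 000 → c = 00000, weight = 0.
  m = 100 → c = 11011, weight = 4.
  m = 010 → c = 01001, weight = 2.
  m = 110 → c = 10010, weight = 2.
  m = 001 → c = 11100, weight = 3.
  m = 101 → c = 00111, weight = 3.
  m = 011 → c = 10101, weight = 3.
  m = 111 → c = 01110, weight = 3.
Tally weights:
  weight 0: 1 codewords.
  weight 2: 2 codewords.
  weight 3: 4 codewords.
  weight 4: 1 codewords.
Minimum distance d = smallest w > 0 with A_w > 0 = 2.
Sanity: Σ A_w = 8 = 2^3 = 8 ✓.


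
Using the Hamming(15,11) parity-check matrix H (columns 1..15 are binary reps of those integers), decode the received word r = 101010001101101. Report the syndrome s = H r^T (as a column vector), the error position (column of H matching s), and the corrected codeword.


s = (1, 0, 1, 0)^T, error position = 10, corrected codeword c = 101010001001101

Compute s = H r^T mod 2 one row at a time:
  s_1 = 0 + 1 + 1 + 0 + 1 + 1 + 0 + 1 = 5 ≡ 1 (mod 2).
  s_2 = 0 + 1 + 0 + 0 + 1 + 1 + 0 + 1 = 4 ≡ 0 (mod 2).
  s_3 = 0 + 1 + 0 + 0 + 1 + 0 + 0 + 1 = 3 ≡ 1 (mod 2).
  s_4 = 1 + 1 + 1 + 0 + 1 + 0 + 1 + 1 = 6 ≡ 0 (mod 2).
s = (1, 0, 1, 0)^T — this equals column 10 of H (binary 1010), so error is at position 10.
Correct: flip bit 10 of r = 101010001101101 to get c = 101010001001101.


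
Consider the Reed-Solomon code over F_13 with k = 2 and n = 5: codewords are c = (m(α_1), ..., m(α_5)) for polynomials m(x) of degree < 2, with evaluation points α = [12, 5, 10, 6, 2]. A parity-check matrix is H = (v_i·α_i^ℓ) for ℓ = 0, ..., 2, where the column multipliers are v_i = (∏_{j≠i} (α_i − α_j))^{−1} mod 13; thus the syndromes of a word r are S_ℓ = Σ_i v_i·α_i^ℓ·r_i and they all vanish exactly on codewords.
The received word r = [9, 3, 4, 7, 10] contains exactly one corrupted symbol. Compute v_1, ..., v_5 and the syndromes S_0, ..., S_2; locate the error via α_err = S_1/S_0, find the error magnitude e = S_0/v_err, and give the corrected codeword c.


S = (8, 1, 5), error at position 2, error magnitude e = 5, c = [9, 11, 4, 7, 10].

Step 1: column multipliers v_i = (∏_{j≠i}(α_i − α_j))^{−1} mod 13.
  i = 1 (α = 12): (12−5)(12−10)(12−6)(12−2) = 7·2·6·10 = 840 ≡ 8, so v_1 = 8^{−1} = 5 (mod 13).
  i = 2 (α = 5): (5−12)(5−10)(5−6)(5−2) = (−7)·(−5)·(−1)·3 = −105 ≡ 12, so v_2 = 12^{−1} = 12 (mod 13).
  i = 3 (α = 10): (10−12)(10−5)(10−6)(10−2) = (−2)·5·4·8 = −320 ≡ 5, so v_3 = 5^{−1} = 8 (mod 13).
  i = 4 (α = 6): (6−12)(6−5)(6−10)(6−2) = (−6)·1·(−4)·4 = 96 ≡ 5, so v_4 = 5^{−1} = 8 (mod 13).
  i = 5 (α = 2): (2−12)(2−5)(2−10)(2−6) = (−10)·(−3)·(−8)·(−4) = 960 ≡ 11, so v_5 = 11^{−1} = 6 (mod 13).
  v = [5, 12, 8, 8, 6].
Step 2: syndromes of r = [9, 3, 4, 7, 10] (all sums mod 13).
  S_0 = Σ v_i r_i = 5·9 + 12·3 + 8·4 + 8·7 + 6·10 = 229 ≡ 8.
  S_1 = Σ v_i α_i r_i = 5·12·9 + 12·5·3 + 8·10·4 + 8·6·7 + 6·2·10 = 1496 ≡ 1.
  α_i^2 mod 13 = [1, 12, 9, 10, 4].
  S_2 = Σ v_i α_i^2 r_i = 5·1·9 + 12·12·3 + 8·9·4 + 8·10·7 + 6·4·10 = 1565 ≡ 5.
  S = (8, 1, 5) ≠ 0, so r is not a codeword (an error is present).
Step 3: locate the error. For a single error e at position i, S_ℓ = v_i·e·α_i^ℓ, so α_err = S_1/S_0.
  S_0^{−1} = 8^{−1} = 5 (mod 13), so α_err = 1·5 = 5 ≡ 5 = α_2. Error position i = 2.
  Consistency check: S_2/S_1 = 5·1 = 5 ≡ 5 = α_err ✓ (single-error assumption holds).
Step 4: error magnitude e = S_0/v_2 = S_0·∏_{j≠2}(α_2 − α_j) = 8·12 = 96 ≡ 5 (mod 13).
Step 5: correct position 2: c_2 = r_2 − e = 3 − 5 ≡ 11 (mod 13). Hence c = [9, 11, 4, 7, 10].
  Check: interpolating c through the α_i gives m(x) = 5 + 9·x (degree < 2) with m(α_i) = c_i for every i, so c is indeed a codeword.


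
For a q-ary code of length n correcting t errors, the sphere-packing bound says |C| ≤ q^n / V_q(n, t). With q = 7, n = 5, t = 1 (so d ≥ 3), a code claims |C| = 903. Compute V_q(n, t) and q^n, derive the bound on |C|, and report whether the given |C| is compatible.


V_q(n, t) = 31, q^n = 16807, Hamming bound = 542, |C| = 903 > bound (violated).

Step 1: Compute V_q(n, t) = Σ_{j=0}^1 C(n, j) (q−1)^j.
  j = 0: C(5,0)·(6)^0 = 1·1 = 1.
  j = 1: C(5,1)·(6)^1 = 5·6 = 30.
  V_q(n, t) = 1 + 30 = 31.
Step 2: q^n = 7^5 = 16807.
Step 3: Hamming bound ⌊q^n / V_q(n,t)⌋ = ⌊16807/31⌋ = 542.
Step 4: Compare |C| = 903 to 542: violated.
The claimed |C| lies above the Hamming bound, so no 7-ary code of length 5 with d ≥ 3 can have 903 codewords.


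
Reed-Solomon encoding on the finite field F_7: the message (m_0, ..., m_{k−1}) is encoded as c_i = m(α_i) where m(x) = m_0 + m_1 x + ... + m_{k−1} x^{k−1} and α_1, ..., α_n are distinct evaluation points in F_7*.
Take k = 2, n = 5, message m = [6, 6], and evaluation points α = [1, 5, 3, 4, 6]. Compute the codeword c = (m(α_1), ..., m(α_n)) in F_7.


c = [5, 1, 3, 2, 0]

Message polynomial: m(x) = 6 + 6·x (mod 7).
For each evaluation point α_i, compute m(α_i) mod 7:
  α_1 = 1: Horner steps 6 → 5, so m(1) = 5.
  α_2 = 5: Horner steps 6 → 1, so m(5) = 1.
  α_3 = 3: Horner steps 6 → 3, so m(3) = 3.
  α_4 = 4: Horner steps 6 → 2, so m(4) = 2.
  α_5 = 6: Horner steps 6 → 0, so m(6) = 0.
Codeword c = [5, 1, 3, 2, 0] ∈ F_7^5.


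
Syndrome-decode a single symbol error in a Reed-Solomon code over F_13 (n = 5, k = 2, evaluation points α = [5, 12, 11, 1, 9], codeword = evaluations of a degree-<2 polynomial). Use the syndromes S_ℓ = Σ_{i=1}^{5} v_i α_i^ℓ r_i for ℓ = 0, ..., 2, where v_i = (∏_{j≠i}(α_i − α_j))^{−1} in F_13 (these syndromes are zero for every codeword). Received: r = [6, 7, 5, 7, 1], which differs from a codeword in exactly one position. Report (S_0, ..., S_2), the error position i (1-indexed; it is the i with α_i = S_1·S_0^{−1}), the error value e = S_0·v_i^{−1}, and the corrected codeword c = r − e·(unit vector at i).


S = (10, 10, 10), error at position 4, error magnitude e = 9, c = [6, 7, 5, 11, 1].

Step 1: column multipliers v_i = (∏_{j≠i}(α_i − α_j))^{−1} mod 13.
  i = 1 (α = 5): (5−12)(5−11)(5−1)(5−9) = (−7)·(−6)·4·(−4) = −672 ≡ 4, so v_1 = 4^{−1} = 10 (mod 13).
  i = 2 (α = 12): (12−5)(12−11)(12−1)(12−9) = 7·1·11·3 = 231 ≡ 10, so v_2 = 10^{−1} = 4 (mod 13).
  i = 3 (α = 11): (11−5)(11−12)(11−1)(11−9) = 6·(−1)·10·2 = −120 ≡ 10, so v_3 = 10^{−1} = 4 (mod 13).
  i = 4 (α = 1): (1−5)(1−12)(1−11)(1−9) = (−4)·(−11)·(−10)·(−8) = 3520 ≡ 10, so v_4 = 10^{−1} = 4 (mod 13).
  i = 5 (α = 9): (9−5)(9−12)(9−11)(9−1) = 4·(−3)·(−2)·8 = 192 ≡ 10, so v_5 = 10^{−1} = 4 (mod 13).
  v = [10, 4, 4, 4, 4].
Step 2: syndromes of r = [6, 7, 5, 7, 1] (all sums mod 13).
  S_0 = Σ v_i r_i = 10·6 + 4·7 + 4·5 + 4·7 + 4·1 = 140 ≡ 10.
  S_1 = Σ v_i α_i r_i = 10·5·6 + 4·12·7 + 4·11·5 + 4·1·7 + 4·9·1 = 920 ≡ 10.
  α_i^2 mod 13 = [12, 1, 4, 1, 3].
  S_2 = Σ v_i α_i^2 r_i = 10·12·6 + 4·1·7 + 4·4·5 + 4·1·7 + 4·3·1 = 868 ≡ 10.
  S = (10, 10, 10) ≠ 0, so r is not a codeword (an error is present).
Step 3: locate the error. For a single error e at position i, S_ℓ = v_i·e·α_i^ℓ, so α_err = S_1/S_0.
  S_0^{−1} = 10^{−1} = 4 (mod 13), so α_err = 10·4 = 40 ≡ 1 = α_4. Error position i = 4.
  Consistency check: S_2/S_1 = 10·4 = 40 ≡ 1 = α_err ✓ (single-error assumption holds).
Step 4: error magnitude e = S_0/v_4 = S_0·∏_{j≠4}(α_4 − α_j) = 10·10 = 100 ≡ 9 (mod 13).
Step 5: correct position 4: c_4 = r_4 − e = 7 − 9 ≡ 11 (mod 13). Hence c = [6, 7, 5, 11, 1].
  Check: interpolating c through the α_i gives m(x) = 9 + 2·x (degree < 2) with m(α_i) = c_i for every i, so c is indeed a codeword.


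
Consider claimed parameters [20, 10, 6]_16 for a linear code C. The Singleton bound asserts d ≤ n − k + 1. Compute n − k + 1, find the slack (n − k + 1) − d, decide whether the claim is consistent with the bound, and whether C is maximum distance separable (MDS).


Singleton RHS = n − k + 1 = 11, slack = 5, bound satisfied, not MDS.

Singleton bound: d ≤ n − k + 1.
Here n = 20, k = 10, so n − k + 1 = 11.
Given d = 6, check d ≤ 11: YES.
Slack = (n − k + 1) − d = 5.
The code is NOT MDS (slack = 5 > 0).
Description: the claimed parameters are [20, 10, 6]_16; such a code would be non-MDS.


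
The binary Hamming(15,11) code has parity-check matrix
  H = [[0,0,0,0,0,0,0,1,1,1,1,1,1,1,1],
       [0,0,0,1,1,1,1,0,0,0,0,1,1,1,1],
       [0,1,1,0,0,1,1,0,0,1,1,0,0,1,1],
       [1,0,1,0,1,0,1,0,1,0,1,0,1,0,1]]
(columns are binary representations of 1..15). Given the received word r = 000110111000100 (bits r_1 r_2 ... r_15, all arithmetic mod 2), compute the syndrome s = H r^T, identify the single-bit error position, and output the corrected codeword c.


s = (1, 0, 1, 0)^T, error position = 10, corrected codeword c = 000110111100100

Compute s = H r^T mod 2 one row at a time:
  s_1 = 1 + 1 + 0 + 0 + 0 + 1 + 0 + 0 = 3 ≡ 1 (mod 2).
  s_2 = 1 + 1 + 0 + 1 + 0 + 1 + 0 + 0 = 4 ≡ 0 (mod 2).
  s_3 = 0 + 0 + 0 + 1 + 0 + 0 + 0 + 0 = 1 ≡ 1 (mod 2).
  s_4 = 0 + 0 + 1 + 1 + 1 + 0 + 1 + 0 = 4 ≡ 0 (mod 2).
s = (1, 0, 1, 0)^T — this equals column 10 of H (binary 1010), so error is at position 10.
Correct: flip bit 10 of r = 000110111000100 to get c = 000110111100100.


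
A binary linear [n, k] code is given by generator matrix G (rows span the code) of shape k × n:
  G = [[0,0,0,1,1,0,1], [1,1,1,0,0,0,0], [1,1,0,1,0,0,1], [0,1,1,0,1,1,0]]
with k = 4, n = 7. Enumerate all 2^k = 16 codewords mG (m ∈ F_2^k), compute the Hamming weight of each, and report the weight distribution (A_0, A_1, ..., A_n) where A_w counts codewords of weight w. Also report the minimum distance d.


Weight distribution: A_0 = 1, A_2 = 2, A_3 = 6, A_4 = 3, A_5 = 2, A_6 = 2. Minimum distance d = 2.

Enumerate all 2^4 = 16 messages m ∈ F_2^4.
For each, compute codeword c = mG in F_2^7, then tally its weight.
  m = 0000 → c = 0000000, weight = 0.
  m = 1000 → c = 0001101, weight = 3.
  m = 0100 → c = 1110000, weight = 3.
  m = 1100 → c = 1111101, weight = 6.
  m = 0010 → c = 1101001, weight = 4.
  m = 1010 → c = 1100100, weight = 3.
  m = 0110 → c = 0011001, weight = 3.
  m = 1110 → c = 0010100, weight = 2.
  m = 0001 → c = 0110110, weight = 4.
  m = 1001 → c = 0111011, weight = 5.
  m = 0101 → c = 1000110, weight = 3.
  m = 1101 → c = 1001011, weight = 4.
  m = 0011 → c = 1011111, weight = 6.
  m = 1011 → c = 1010010, weight = 3.
  m = 0111 → c = 0101111, weight = 5.
  m = 1111 → c = 0100010, weight = 2.
Tally weights:
  weight 0: 1 codewords.
  weight 2: 2 codewords.
  weight 3: 6 codewords.
  weight 4: 3 codewords.
  weight 5: 2 codewords.
  weight 6: 2 codewords.
Minimum distance d = smallest w > 0 with A_w > 0 = 2.
Sanity: Σ A_w = 16 = 2^4 = 16 ✓.


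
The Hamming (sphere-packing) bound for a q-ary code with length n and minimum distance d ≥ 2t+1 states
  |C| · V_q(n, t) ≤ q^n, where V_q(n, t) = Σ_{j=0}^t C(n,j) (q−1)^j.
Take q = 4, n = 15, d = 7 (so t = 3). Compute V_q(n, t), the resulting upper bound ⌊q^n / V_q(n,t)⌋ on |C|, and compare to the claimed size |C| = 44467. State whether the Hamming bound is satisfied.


V_q(n, t) = 13276, q^n = 1073741824, Hamming bound = 80878, |C| = 44467 ≤ bound (satisfied).

Step 1: Compute V_q(n, t) = Σ_{j=0}^3 C(n, j) (q−1)^j.
  j = 0: C(15,0)·(3)^0 = 1·1 = 1.
  j = 1: C(15,1)·(3)^1 = 15·3 = 45.
  j = 2: C(15,2)·(3)^2 = 105·9 = 945.
  j = 3: C(15,3)·(3)^3 = 455·27 = 12285.
  V_q(n, t) = 1 + 45 + 945 + 12285 = 13276.
Step 2: q^n = 4^15 = 1073741824.
Step 3: Hamming bound ⌊q^n / V_q(n,t)⌋ = ⌊1073741824/13276⌋ = 80878.
Step 4: Compare |C| = 44467 to 80878: satisfied.
The claimed |C| lies below the Hamming bound.


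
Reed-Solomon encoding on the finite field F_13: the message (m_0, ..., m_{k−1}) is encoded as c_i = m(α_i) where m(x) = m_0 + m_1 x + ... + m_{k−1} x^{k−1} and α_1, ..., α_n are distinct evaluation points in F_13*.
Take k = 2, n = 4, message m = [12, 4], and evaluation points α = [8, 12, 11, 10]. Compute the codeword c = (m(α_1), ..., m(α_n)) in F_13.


c = [5, 8, 4, 0]

Message polynomial: m(x) = 12 + 4·x (mod 13).
For each evaluation point α_i, compute m(α_i) mod 13:
  α_1 = 8: Horner steps 4 → 5, so m(8) = 5.
  α_2 = 12: Horner steps 4 → 8, so m(12) = 8.
  α_3 = 11: Horner steps 4 → 4, so m(11) = 4.
  α_4 = 10: Horner steps 4 → 0, so m(10) = 0.
Codeword c = [5, 8, 4, 0] ∈ F_13^4.


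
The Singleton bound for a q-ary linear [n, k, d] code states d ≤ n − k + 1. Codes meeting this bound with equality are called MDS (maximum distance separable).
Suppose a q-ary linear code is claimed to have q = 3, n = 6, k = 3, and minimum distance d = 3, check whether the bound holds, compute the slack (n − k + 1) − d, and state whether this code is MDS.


Singleton RHS = n − k + 1 = 4, slack = 1, bound satisfied, not MDS.

Singleton bound: d ≤ n − k + 1.
Here n = 6, k = 3, so n − k + 1 = 4.
Given d = 3, check d ≤ 4: YES.
Slack = (n − k + 1) − d = 1.
The code is NOT MDS (slack = 1 > 0).
Description: the claimed parameters are [6, 3, 3]_3; such a code would be non-MDS.


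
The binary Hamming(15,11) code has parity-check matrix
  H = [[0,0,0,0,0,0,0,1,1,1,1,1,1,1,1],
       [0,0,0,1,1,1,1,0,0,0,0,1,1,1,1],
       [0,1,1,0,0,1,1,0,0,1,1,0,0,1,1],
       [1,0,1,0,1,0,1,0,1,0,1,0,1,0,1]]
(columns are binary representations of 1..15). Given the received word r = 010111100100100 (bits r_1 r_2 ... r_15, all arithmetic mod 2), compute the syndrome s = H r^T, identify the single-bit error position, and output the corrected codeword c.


s = (0, 1, 0, 1)^T, error position = 5, corrected codeword c = 010101100100100

Compute s = H r^T mod 2 one row at a time:
  s_1 = 0 + 0 + 1 + 0 + 0 + 1 + 0 + 0 = 2 ≡ 0 (mod 2).
  s_2 = 1 + 1 + 1 + 1 + 0 + 1 + 0 + 0 = 5 ≡ 1 (mod 2).
  s_3 = 1 + 0 + 1 + 1 + 1 + 0 + 0 + 0 = 4 ≡ 0 (mod 2).
  s_4 = 0 + 0 + 1 + 1 + 0 + 0 + 1 + 0 = 3 ≡ 1 (mod 2).
s = (0, 1, 0, 1)^T — this equals column 5 of H (binary 0101), so error is at position 5.
Correct: flip bit 5 of r = 010111100100100 to get c = 010101100100100.


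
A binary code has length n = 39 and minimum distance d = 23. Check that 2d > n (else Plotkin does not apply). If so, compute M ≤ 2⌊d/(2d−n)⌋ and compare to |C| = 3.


Plotkin bound M ≤ 6; given |C| = 3 ≤ bound (satisfied).

Check applicability: 2d = 46, n = 39.
2d − n = 7 > 0, so Plotkin applies.
Compute d/(2d−n) = 23/7 ≈ 3.2857.
⌊d/(2d−n)⌋ = 3.
Plotkin bound: M ≤ 2·3 = 6.
Given |C| = 3, check: satisfied.
This |C| is below the Plotkin bound.


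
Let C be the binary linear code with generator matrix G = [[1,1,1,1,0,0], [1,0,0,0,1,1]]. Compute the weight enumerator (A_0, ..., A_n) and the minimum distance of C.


Weight distribution: A_0 = 1, A_3 = 1, A_4 = 1, A_5 = 1. Minimum distance d = 3.

Enumerate all 2^2 = 4 messages m ∈ F_2^2.
For each, compute codeword c = mG in F_2^6, then tally its weight.
  m = 00 → c = 000000, weight = 0.
  m = 10 → c = 111100, weight = 4.
  m = 01 → c = 100011, weight = 3.
  m = 11 → c = 011111, weight = 5.
Tally weights:
  weight 0: 1 codewords.
  weight 3: 1 codewords.
  weight 4: 1 codewords.
  weight 5: 1 codewords.
Minimum distance d = smallest w > 0 with A_w > 0 = 3.
Sanity: Σ A_w = 4 = 2^2 = 4 ✓.


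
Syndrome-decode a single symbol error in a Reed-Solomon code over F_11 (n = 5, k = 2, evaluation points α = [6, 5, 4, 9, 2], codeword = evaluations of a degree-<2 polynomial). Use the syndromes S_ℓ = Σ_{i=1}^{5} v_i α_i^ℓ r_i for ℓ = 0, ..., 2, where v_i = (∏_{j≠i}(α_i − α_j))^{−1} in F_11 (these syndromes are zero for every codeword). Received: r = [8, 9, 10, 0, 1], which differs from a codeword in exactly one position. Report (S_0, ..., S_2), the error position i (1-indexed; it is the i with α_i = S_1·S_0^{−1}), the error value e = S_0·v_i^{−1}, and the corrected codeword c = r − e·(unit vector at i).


S = (3, 5, 1), error at position 4, error magnitude e = 6, c = [8, 9, 10, 5, 1].

Step 1: column multipliers v_i = (∏_{j≠i}(α_i − α_j))^{−1} mod 11.
  i = 1 (α = 6): (6−5)(6−4)(6−9)(6−2) = 1·2·(−3)·4 = −24 ≡ 9, so v_1 = 9^{−1} = 5 (mod 11).
  i = 2 (α = 5): (5−6)(5−4)(5−9)(5−2) = (−1)·1·(−4)·3 = 12 ≡ 1, so v_2 = 1^{−1} = 1 (mod 11).
  i = 3 (α = 4): (4−6)(4−5)(4−9)(4−2) = (−2)·(−1)·(−5)·2 = −20 ≡ 2, so v_3 = 2^{−1} = 6 (mod 11).
  i = 4 (α = 9): (9−6)(9−5)(9−4)(9−2) = 3·4·5·7 = 420 ≡ 2, so v_4 = 2^{−1} = 6 (mod 11).
  i = 5 (α = 2): (2−6)(2−5)(2−4)(2−9) = (−4)·(−3)·(−2)·(−7) = 168 ≡ 3, so v_5 = 3^{−1} = 4 (mod 11).
  v = [5, 1, 6, 6, 4].
Step 2: syndromes of r = [8, 9, 10, 0, 1] (all sums mod 11).
  S_0 = Σ v_i r_i = 5·8 + 1·9 + 6·10 + 6·0 + 4·1 = 113 ≡ 3.
  S_1 = Σ v_i α_i r_i = 5·6·8 + 1·5·9 + 6·4·10 + 6·9·0 + 4·2·1 = 533 ≡ 5.
  α_i^2 mod 11 = [3, 3, 5, 4, 4].
  S_2 = Σ v_i α_i^2 r_i = 5·3·8 + 1·3·9 + 6·5·10 + 6·4·0 + 4·4·1 = 463 ≡ 1.
  S = (3, 5, 1) ≠ 0, so r is not a codeword (an error is present).
Step 3: locate the error. For a single error e at position i, S_ℓ = v_i·e·α_i^ℓ, so α_err = S_1/S_0.
  S_0^{−1} = 3^{−1} = 4 (mod 11), so α_err = 5·4 = 20 ≡ 9 = α_4. Error position i = 4.
  Consistency check: S_2/S_1 = 1·9 = 9 ≡ 9 = α_err ✓ (single-error assumption holds).
Step 4: error magnitude e = S_0/v_4 = S_0·∏_{j≠4}(α_4 − α_j) = 3·2 = 6 ≡ 6 (mod 11).
Step 5: correct position 4: c_4 = r_4 − e = 0 − 6 ≡ 5 (mod 11). Hence c = [8, 9, 10, 5, 1].
  Check: interpolating c through the α_i gives m(x) = 3 + 10·x (degree < 2) with m(α_i) = c_i for every i, so c is indeed a codeword.


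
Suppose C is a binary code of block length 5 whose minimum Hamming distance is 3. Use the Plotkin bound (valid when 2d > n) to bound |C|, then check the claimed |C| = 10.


Plotkin bound M ≤ 6; given |C| = 10 > bound (violated).

Check applicability: 2d = 6, n = 5.
2d − n = 1 > 0, so Plotkin applies.
Compute d/(2d−n) = 3/1 ≈ 3.0000.
⌊d/(2d−n)⌋ = 3.
Plotkin bound: M ≤ 2·3 = 6.
Given |C| = 10, check: VIOLATED.
This |C| is above the Plotkin bound, so no binary code with n = 5, d = 3 and 10 codewords exists.


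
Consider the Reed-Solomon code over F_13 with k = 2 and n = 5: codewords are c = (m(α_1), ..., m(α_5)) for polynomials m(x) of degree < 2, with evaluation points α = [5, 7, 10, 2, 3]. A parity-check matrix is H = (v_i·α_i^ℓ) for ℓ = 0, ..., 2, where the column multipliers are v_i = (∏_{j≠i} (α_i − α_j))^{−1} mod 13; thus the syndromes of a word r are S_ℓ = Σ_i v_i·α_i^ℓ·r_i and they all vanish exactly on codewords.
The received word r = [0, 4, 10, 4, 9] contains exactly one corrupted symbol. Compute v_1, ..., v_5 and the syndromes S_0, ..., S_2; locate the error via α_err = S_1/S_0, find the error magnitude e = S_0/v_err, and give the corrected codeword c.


S = (12, 11, 9), error at position 4, error magnitude e = 10, c = [0, 4, 10, 7, 9].

Step 1: column multipliers v_i = (∏_{j≠i}(α_i − α_j))^{−1} mod 13.
  i = 1 (α = 5): (5−7)(5−10)(5−2)(5−3) = (−2)·(−5)·3·2 = 60 ≡ 8, so v_1 = 8^{−1} = 5 (mod 13).
  i = 2 (α = 7): (7−5)(7−10)(7−2)(7−3) = 2·(−3)·5·4 = −120 ≡ 10, so v_2 = 10^{−1} = 4 (mod 13).
  i = 3 (α = 10): (10−5)(10−7)(10−2)(10−3) = 5·3·8·7 = 840 ≡ 8, so v_3 = 8^{−1} = 5 (mod 13).
  i = 4 (α = 2): (2−5)(2−7)(2−10)(2−3) = (−3)·(−5)·(−8)·(−1) = 120 ≡ 3, so v_4 = 3^{−1} = 9 (mod 13).
  i = 5 (α = 3): (3−5)(3−7)(3−10)(3−2) = (−2)·(−4)·(−7)·1 = −56 ≡ 9, so v_5 = 9^{−1} = 3 (mod 13).
  v = [5, 4, 5, 9, 3].
Step 2: syndromes of r = [0, 4, 10, 4, 9] (all sums mod 13).
  S_0 = Σ v_i r_i = 5·0 + 4·4 + 5·10 + 9·4 + 3·9 = 129 ≡ 12.
  S_1 = Σ v_i α_i r_i = 5·5·0 + 4·7·4 + 5·10·10 + 9·2·4 + 3·3·9 = 765 ≡ 11.
  α_i^2 mod 13 = [12, 10, 9, 4, 9].
  S_2 = Σ v_i α_i^2 r_i = 5·12·0 + 4·10·4 + 5·9·10 + 9·4·4 + 3·9·9 = 997 ≡ 9.
  S = (12, 11, 9) ≠ 0, so r is not a codeword (an error is present).
Step 3: locate the error. For a single error e at position i, S_ℓ = v_i·e·α_i^ℓ, so α_err = S_1/S_0.
  S_0^{−1} = 12^{−1} = 12 (mod 13), so α_err = 11·12 = 132 ≡ 2 = α_4. Error position i = 4.
  Consistency check: S_2/S_1 = 9·6 = 54 ≡ 2 = α_err ✓ (single-error assumption holds).
Step 4: error magnitude e = S_0/v_4 = S_0·∏_{j≠4}(α_4 − α_j) = 12·3 = 36 ≡ 10 (mod 13).
Step 5: correct position 4: c_4 = r_4 − e = 4 − 10 ≡ 7 (mod 13). Hence c = [0, 4, 10, 7, 9].
  Check: interpolating c through the α_i gives m(x) = 3 + 2·x (degree < 2) with m(α_i) = c_i for every i, so c is indeed a codeword.
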